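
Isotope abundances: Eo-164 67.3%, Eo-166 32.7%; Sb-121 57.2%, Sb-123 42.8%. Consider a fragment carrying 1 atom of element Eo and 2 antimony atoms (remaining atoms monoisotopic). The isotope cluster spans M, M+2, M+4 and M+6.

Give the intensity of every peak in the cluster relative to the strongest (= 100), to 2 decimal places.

Element Eo pattern (n=1): 0.6730 : 0.3270
Antimony pattern (n=2): 0.327184 : 0.489632 : 0.183184
Convolve the two distributions (both contribute in 2-u steps):
  M: 0.6730×0.327184 = 0.220195
  M+2: 0.6730×0.489632 + 0.3270×0.327184 = 0.436512
  M+4: 0.6730×0.183184 + 0.3270×0.489632 = 0.283392
  M+6: 0.3270×0.183184 = 0.059901
Scale to base peak (0.436512) = 100: 50.44 : 100.00 : 64.92 : 13.72

50.44 : 100.00 : 64.92 : 13.72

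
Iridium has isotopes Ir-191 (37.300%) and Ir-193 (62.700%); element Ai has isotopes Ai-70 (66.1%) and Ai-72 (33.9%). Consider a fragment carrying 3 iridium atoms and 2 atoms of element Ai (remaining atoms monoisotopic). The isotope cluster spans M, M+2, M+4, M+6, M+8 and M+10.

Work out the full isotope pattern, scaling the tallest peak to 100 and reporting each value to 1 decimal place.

6.8 : 41.1 : 94.2 : 100.0 : 48.1 : 8.5

Iridium pattern (n=3): 0.05189512 : 0.26170165 : 0.43991135 : 0.24649188
Element Ai pattern (n=2): 0.436921 : 0.448158 : 0.114921
Convolve the two distributions (both contribute in 2-u steps):
  M: 0.05189512×0.436921 = 0.022674
  M+2: 0.05189512×0.448158 + 0.26170165×0.436921 = 0.137600
  M+4: 0.05189512×0.114921 + 0.26170165×0.448158 + 0.43991135×0.436921 = 0.315454
  M+6: 0.26170165×0.114921 + 0.43991135×0.448158 + 0.24649188×0.436921 = 0.334922
  M+8: 0.43991135×0.114921 + 0.24649188×0.448158 = 0.161022
  M+10: 0.24649188×0.114921 = 0.028327
Scale to base peak (0.334922) = 100: 6.8 : 41.1 : 94.2 : 100.0 : 48.1 : 8.5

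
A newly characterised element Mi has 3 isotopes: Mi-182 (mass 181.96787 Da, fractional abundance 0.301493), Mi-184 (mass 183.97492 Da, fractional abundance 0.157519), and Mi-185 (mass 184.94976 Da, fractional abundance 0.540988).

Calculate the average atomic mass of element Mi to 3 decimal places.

Average mass = Σ (abundance × isotope mass) = 0.301493 × 181.96787 + 0.157519 × 183.97492 + 0.540988 × 184.94976
= 54.862039 + 28.979545 + 100.055601 = 183.897185 Da

183.897 Da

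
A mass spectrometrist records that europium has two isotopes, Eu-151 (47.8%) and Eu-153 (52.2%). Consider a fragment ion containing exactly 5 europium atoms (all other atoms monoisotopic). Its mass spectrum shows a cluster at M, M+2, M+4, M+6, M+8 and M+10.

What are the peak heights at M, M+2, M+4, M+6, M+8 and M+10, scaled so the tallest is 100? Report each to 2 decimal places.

Expanding (0.478 + 0.522)^5:
P(M) = 0.478^5 = 0.024954
P(M+2) = 5 × 0.478^4 × 0.522^1 = 0.136255
P(M+4) = 10 × 0.478^3 × 0.522^2 = 0.297594
P(M+6) = 10 × 0.478^2 × 0.522^3 = 0.324988
P(M+8) = 5 × 0.478^1 × 0.522^4 = 0.177452
P(M+10) = 0.522^5 = 0.038757
The M+6 peak is largest (0.324988); scaling to 100 gives 7.68 : 41.93 : 91.57 : 100.00 : 54.60 : 11.93.

7.68 : 41.93 : 91.57 : 100.00 : 54.60 : 11.93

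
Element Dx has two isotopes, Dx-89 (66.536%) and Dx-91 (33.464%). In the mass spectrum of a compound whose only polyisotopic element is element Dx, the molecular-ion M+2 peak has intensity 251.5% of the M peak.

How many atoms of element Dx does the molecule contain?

5

For n independent Dx atoms, I(M+2)/I(M) = n · (abundance Dx-91) / (abundance Dx-89) = n · 0.33464/0.66536.
n = 2.515 × 0.66536/0.33464 = 5.00 ≈ 5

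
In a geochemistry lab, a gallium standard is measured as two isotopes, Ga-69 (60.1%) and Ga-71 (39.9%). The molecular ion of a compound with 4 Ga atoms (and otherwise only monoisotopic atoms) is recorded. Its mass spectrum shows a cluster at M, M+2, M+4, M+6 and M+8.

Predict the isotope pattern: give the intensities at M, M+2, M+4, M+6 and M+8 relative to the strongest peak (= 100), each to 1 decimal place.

37.7 : 100.0 : 99.6 : 44.1 : 7.3

Expanding (0.601 + 0.399)^4:
P(M) = 0.601^4 = 0.130466
P(M+2) = 4 × 0.601^3 × 0.399^1 = 0.346463
P(M+4) = 6 × 0.601^2 × 0.399^2 = 0.345021
P(M+6) = 4 × 0.601^1 × 0.399^3 = 0.152705
P(M+8) = 0.399^4 = 0.025345
The M+2 peak is largest (0.346463); scaling to 100 gives 37.7 : 100.0 : 99.6 : 44.1 : 7.3.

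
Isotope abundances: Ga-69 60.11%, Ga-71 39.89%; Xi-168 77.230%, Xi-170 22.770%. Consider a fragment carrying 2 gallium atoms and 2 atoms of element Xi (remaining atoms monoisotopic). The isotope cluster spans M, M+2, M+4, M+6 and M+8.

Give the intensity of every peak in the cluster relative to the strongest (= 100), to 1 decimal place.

Gallium pattern (n=2): 0.36132121 : 0.47955758 : 0.15912121
Element Xi pattern (n=2): 0.59644729 : 0.35170542 : 0.05184729
Convolve the two distributions (both contribute in 2-u steps):
  M: 0.36132121×0.59644729 = 0.215509
  M+2: 0.36132121×0.35170542 + 0.47955758×0.59644729 = 0.413109
  M+4: 0.36132121×0.05184729 + 0.47955758×0.35170542 + 0.15912121×0.59644729 = 0.282304
  M+6: 0.47955758×0.05184729 + 0.15912121×0.35170542 = 0.080828
  M+8: 0.15912121×0.05184729 = 0.008250
Scale to base peak (0.413109) = 100: 52.2 : 100.0 : 68.3 : 19.6 : 2.0

52.2 : 100.0 : 68.3 : 19.6 : 2.0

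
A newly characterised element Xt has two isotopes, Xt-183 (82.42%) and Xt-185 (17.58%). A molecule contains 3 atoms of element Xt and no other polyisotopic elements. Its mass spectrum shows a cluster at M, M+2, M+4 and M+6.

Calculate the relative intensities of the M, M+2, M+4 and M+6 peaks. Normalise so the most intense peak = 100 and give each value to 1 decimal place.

Expanding (0.8242 + 0.1758)^3:
P(M) = 0.8242^3 = 0.559884
P(M+2) = 3 × 0.8242^2 × 0.1758^1 = 0.358266
P(M+4) = 3 × 0.8242^1 × 0.1758^2 = 0.076417
P(M+6) = 0.1758^3 = 0.005433
The M peak is largest (0.559884); scaling to 100 gives 100.0 : 64.0 : 13.6 : 1.0.

100.0 : 64.0 : 13.6 : 1.0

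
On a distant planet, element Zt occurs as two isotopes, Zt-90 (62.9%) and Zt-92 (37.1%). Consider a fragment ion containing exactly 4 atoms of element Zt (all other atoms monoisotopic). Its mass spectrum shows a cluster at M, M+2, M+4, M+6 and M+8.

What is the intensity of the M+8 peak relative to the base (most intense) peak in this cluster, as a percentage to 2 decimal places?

5.13%

Term probabilities: M 0.1565, M+2 0.3693, M+4 0.3267, M+6 0.1285, M+8 0.0189. Base peak = M+2.
P(M+2) = C(4,1) × 0.629^3 × 0.371^1 = 4 × 0.24885819 × 0.3710 = 0.369306 (base)
P(M+8) = C(4,4) × 0.629^0 × 0.371^4 = 1 × 1.0000 × 0.01894504 = 0.018945
Relative intensity = 0.018945 / 0.369306 × 100 = 5.13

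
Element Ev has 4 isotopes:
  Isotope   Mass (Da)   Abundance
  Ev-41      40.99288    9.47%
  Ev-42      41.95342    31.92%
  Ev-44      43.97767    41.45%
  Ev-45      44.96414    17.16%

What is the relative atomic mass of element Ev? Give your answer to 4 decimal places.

Average mass = Σ (abundance × isotope mass) = 0.0947 × 40.99288 + 0.3192 × 41.95342 + 0.4145 × 43.97767 + 0.1716 × 44.96414
= 3.882026 + 13.391532 + 18.228744 + 7.715846 = 43.218148 Da

43.2181 Da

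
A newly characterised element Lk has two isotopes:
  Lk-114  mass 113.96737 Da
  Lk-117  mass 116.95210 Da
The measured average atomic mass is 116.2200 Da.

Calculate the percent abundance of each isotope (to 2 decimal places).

With x = fraction of Lk-114 (so Lk-117 is 1 − x):
113.96737·x + 116.95210·(1 − x) = 116.2200
(113.96737 − 116.95210)·x = 116.2200 − 116.95210
x = -0.73210 / -2.98473 = 0.24528 → 24.53% Lk-114, 75.47% Lk-117.

Lk-114: 24.53%, Lk-117: 75.47%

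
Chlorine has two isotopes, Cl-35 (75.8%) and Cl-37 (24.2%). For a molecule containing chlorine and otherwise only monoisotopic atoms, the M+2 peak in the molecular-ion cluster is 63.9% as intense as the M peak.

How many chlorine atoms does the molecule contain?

For n independent Cl atoms, I(M+2)/I(M) = n · (abundance Cl-37) / (abundance Cl-35) = n · 0.242/0.758.
n = 0.639 × 0.758/0.242 = 2.00 ≈ 2

2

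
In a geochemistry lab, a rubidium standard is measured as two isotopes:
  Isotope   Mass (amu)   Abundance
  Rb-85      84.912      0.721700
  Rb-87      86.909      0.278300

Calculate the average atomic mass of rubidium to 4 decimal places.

Ar = Σ fᵢ·mᵢ = 0.721700 × 84.912 + 0.278300 × 86.909
= 61.28099 + 24.18677 = 85.46776 amu

85.4678 amu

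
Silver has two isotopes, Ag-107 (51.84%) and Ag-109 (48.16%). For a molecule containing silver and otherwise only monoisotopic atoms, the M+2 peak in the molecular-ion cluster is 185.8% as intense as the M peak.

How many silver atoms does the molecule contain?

2

For n independent Ag atoms, I(M+2)/I(M) = n · (abundance Ag-109) / (abundance Ag-107) = n · 0.4816/0.5184.
n = 1.858 × 0.5184/0.4816 = 2.00 ≈ 2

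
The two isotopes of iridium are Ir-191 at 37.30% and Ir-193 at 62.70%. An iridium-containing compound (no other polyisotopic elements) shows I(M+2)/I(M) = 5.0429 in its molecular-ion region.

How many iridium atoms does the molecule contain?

3

The M+2/M ratio from n Ir atoms is n · q/p = n · 0.6270/0.3730.
n = 5.0429 × 0.3730/0.6270 = 3.00 ≈ 3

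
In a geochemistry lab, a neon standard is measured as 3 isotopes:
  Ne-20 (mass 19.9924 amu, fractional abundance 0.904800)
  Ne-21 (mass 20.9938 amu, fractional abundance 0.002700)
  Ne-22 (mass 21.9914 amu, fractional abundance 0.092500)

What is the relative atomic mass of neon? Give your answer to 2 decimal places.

Ar = Σ fᵢ·mᵢ = 0.904800 × 19.9924 + 0.002700 × 20.9938 + 0.092500 × 21.9914
= 18.08912 + 0.05668 + 2.03420 = 20.18000 amu

20.18 amu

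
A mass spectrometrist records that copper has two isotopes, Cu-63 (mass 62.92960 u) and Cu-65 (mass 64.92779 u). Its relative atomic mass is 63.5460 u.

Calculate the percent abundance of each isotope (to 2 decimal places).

With x = fraction of Cu-63 (so Cu-65 is 1 − x):
62.92960·x + 64.92779·(1 − x) = 63.5460
(62.92960 − 64.92779)·x = 63.5460 − 64.92779
x = -1.38179 / -1.99819 = 0.69152 → 69.15% Cu-63, 30.85% Cu-65.

Cu-63: 69.15%, Cu-65: 30.85%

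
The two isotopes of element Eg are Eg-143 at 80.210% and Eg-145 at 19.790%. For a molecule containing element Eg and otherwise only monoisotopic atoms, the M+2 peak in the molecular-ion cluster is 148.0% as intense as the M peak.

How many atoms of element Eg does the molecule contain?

The M+2/M ratio from n Eg atoms is n · q/p = n · 0.19790/0.80210.
n = 1.480 × 0.80210/0.19790 = 6.00 ≈ 6

6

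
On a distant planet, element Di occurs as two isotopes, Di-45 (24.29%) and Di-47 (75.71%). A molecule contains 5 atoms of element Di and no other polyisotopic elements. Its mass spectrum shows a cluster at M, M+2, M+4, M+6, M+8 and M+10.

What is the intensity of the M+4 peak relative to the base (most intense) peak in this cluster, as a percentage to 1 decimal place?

20.6%

Term probabilities: M 0.0008, M+2 0.0132, M+4 0.0821, M+6 0.2560, M+8 0.3990, M+10 0.2488. Base peak = M+8.
P(M+8) = C(5,4) × 0.2429^1 × 0.7571^4 = 5 × 0.2429 × 0.32855871 = 0.399035 (base)
P(M+4) = C(5,2) × 0.2429^3 × 0.7571^2 = 10 × 0.0143312 × 0.57320041 = 0.082146
Relative intensity = 0.082146 / 0.399035 × 100 = 20.6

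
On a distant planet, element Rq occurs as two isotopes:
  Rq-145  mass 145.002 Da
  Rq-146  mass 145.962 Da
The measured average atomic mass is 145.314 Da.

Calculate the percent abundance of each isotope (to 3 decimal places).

Writing the weighted mean with unknown fraction x of Rq-145:
145.002·x + 145.962·(1 − x) = 145.314
(145.002 − 145.962)·x = 145.314 − 145.962
x = -0.648 / -0.960 = 0.67500 → 67.500% Rq-145, 32.500% Rq-146.

Rq-145: 67.500%, Rq-146: 32.500%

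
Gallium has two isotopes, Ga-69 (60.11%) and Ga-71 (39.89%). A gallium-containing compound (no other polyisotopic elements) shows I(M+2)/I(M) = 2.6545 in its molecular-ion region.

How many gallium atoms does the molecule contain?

With n Ga atoms, P(M+2)/P(M) = C(n,1)·p^(n−1)q / p^n = n·q/p = n · 0.3989/0.6011.
n = 2.6545 × 0.6011/0.3989 = 4.00 ≈ 4

4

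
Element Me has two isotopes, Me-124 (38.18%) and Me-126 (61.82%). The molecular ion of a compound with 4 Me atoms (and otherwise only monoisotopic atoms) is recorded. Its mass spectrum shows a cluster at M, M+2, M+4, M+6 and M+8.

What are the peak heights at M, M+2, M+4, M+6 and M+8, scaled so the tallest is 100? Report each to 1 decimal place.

The 4 Me atoms are independent, so intensities follow the terms of (0.3818 + 0.6182)^4.
P(M) = 0.3818^4 = 0.021249
P(M+2) = 4 × 0.3818^3 × 0.6182^1 = 0.137625
P(M+4) = 6 × 0.3818^2 × 0.6182^2 = 0.334257
P(M+6) = 4 × 0.3818^1 × 0.6182^3 = 0.360814
P(M+8) = 0.6182^4 = 0.146055
The M+6 peak is largest (0.360814); scaling to 100 gives 5.9 : 38.1 : 92.6 : 100.0 : 40.5.

5.9 : 38.1 : 92.6 : 100.0 : 40.5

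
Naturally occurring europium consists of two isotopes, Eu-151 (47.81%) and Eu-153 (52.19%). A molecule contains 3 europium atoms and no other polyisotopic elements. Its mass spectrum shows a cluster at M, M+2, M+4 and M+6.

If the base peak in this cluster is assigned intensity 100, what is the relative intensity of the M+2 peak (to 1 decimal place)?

Binomial terms of (0.4781 + 0.5219)^3: M 0.1093, M+2 0.3579, M+4 0.3907, M+6 0.1422 → M+4 is the base peak.
P(M+4) = C(3,2) × 0.4781^1 × 0.5219^2 = 3 × 0.4781 × 0.27237961 = 0.390674 (base)
P(M+2) = C(3,1) × 0.4781^2 × 0.5219^1 = 3 × 0.22857961 × 0.5219 = 0.357887
Relative intensity = 0.357887 / 0.390674 × 100 = 91.6

91.6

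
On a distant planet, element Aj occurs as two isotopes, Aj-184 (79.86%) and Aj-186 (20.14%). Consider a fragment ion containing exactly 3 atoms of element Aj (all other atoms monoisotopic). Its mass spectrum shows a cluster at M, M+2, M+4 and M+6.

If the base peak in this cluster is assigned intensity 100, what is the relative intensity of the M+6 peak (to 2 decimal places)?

Binomial terms of (0.7986 + 0.2014)^3: M 0.5093, M+2 0.3853, M+4 0.0972, M+6 0.0082 → M is the base peak.
P(M) = C(3,0) × 0.7986^3 × 0.2014^0 = 1 × 0.5093167 × 1.0000 = 0.509317 (base)
P(M+6) = C(3,3) × 0.7986^0 × 0.2014^3 = 1 × 1.0000 × 0.00816918 = 0.008169
Relative intensity = 0.008169 / 0.509317 × 100 = 1.60

1.60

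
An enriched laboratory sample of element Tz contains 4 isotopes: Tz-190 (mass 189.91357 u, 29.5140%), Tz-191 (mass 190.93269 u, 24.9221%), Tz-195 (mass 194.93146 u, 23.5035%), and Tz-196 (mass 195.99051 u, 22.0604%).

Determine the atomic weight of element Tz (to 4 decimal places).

Ar = Σ fᵢ·mᵢ = 0.295140 × 189.91357 + 0.249221 × 190.93269 + 0.235035 × 194.93146 + 0.220604 × 195.99051
= 56.051091 + 47.584436 + 45.815716 + 43.236290 = 192.687533 u

192.6875 u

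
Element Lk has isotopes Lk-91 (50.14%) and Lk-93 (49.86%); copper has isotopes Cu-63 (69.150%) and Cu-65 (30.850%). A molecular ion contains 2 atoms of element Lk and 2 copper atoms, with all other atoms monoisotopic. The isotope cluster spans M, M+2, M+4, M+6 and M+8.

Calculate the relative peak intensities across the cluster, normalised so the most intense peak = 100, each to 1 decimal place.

33.8 : 97.3 : 100.0 : 43.1 : 6.6

Element Lk pattern (n=2): 0.25140196 : 0.49999608 : 0.24860196
Copper pattern (n=2): 0.47817225 : 0.4266555 : 0.09517225
Convolve the two distributions (both contribute in 2-u steps):
  M: 0.25140196×0.47817225 = 0.120213
  M+2: 0.25140196×0.4266555 + 0.49999608×0.47817225 = 0.346346
  M+4: 0.25140196×0.09517225 + 0.49999608×0.4266555 + 0.24860196×0.47817225 = 0.356127
  M+6: 0.49999608×0.09517225 + 0.24860196×0.4266555 = 0.153653
  M+8: 0.24860196×0.09517225 = 0.023660
Scale to base peak (0.356127) = 100: 33.8 : 97.3 : 100.0 : 43.1 : 6.6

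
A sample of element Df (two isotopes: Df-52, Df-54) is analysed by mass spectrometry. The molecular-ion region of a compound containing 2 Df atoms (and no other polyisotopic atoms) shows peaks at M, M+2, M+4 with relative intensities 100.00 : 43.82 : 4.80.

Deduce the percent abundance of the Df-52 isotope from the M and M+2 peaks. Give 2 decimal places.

82.03%

Let p = fractional abundance of Df-52. I(M+2)/I(M) = [C(2,1)·p^1·(1−p)] / p^2 = 2·(1−p)/p = 43.82/100.00 = 0.4382
(1−p)/p = 0.4382/2 = 0.2191  ⇒  p = 1/(1 + 0.2191) = 0.8203
Df-52: 82.03%, Df-54: 17.97%.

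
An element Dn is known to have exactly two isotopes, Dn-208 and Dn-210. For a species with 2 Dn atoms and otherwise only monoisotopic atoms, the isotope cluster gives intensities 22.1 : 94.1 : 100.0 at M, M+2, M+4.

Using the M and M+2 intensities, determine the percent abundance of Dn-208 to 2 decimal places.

31.96%

Let p = fractional abundance of Dn-208. I(M+2)/I(M) = [C(2,1)·p^1·(1−p)] / p^2 = 2·(1−p)/p = 94.1/22.1 = 4.2579
(1−p)/p = 4.2579/2 = 2.1290  ⇒  p = 1/(1 + 2.1290) = 0.3196
Dn-208: 31.96%, Dn-210: 68.04%.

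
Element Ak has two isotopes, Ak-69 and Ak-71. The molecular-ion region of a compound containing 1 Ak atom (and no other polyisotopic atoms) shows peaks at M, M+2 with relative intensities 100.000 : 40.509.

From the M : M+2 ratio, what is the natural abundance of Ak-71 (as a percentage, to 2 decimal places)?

28.83%

Write p for the Ak-69 fraction. I(M+2)/I(M) = [C(1,1)·p^0·(1−p)] / p^1 = 1·(1−p)/p = 40.509/100.000 = 0.4051
(1−p)/p = 0.4051/1 = 0.4051  ⇒  p = 1/(1 + 0.4051) = 0.7117
Ak-69: 71.17%, Ak-71: 28.83%.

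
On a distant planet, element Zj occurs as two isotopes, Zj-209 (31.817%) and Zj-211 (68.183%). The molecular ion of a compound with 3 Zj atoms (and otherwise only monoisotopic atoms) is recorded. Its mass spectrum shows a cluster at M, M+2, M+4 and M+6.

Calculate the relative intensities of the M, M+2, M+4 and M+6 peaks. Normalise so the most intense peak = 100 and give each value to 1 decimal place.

7.3 : 46.7 : 100.0 : 71.4

Each Zj atom is independently Zj-209 (p = 0.31817) or Zj-211 (q = 0.68183); the cluster is the binomial expansion (p + q)^3.
P(M) = 0.31817^3 = 0.032209
P(M+2) = 3 × 0.31817^2 × 0.68183^1 = 0.207069
P(M+4) = 3 × 0.31817^1 × 0.68183^2 = 0.443744
P(M+6) = 0.68183^3 = 0.316977
The M+4 peak is largest (0.443744); scaling to 100 gives 7.3 : 46.7 : 100.0 : 71.4.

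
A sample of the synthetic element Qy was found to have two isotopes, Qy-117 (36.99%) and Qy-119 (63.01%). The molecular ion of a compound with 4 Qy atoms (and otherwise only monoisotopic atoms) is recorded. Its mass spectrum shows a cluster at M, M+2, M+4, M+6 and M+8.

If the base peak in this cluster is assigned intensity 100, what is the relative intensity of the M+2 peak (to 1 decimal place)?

(0.3699 + 0.6301)^4 gives M 0.0187, M+2 0.1276, M+4 0.3259, M+6 0.3701, M+8 0.1576; the largest is M+6.
P(M+6) = C(4,3) × 0.3699^1 × 0.6301^3 = 4 × 0.3699 × 0.25016609 = 0.370146 (base)
P(M+2) = C(4,1) × 0.3699^3 × 0.6301^1 = 4 × 0.05061194 × 0.6301 = 0.127562
Relative intensity = 0.127562 / 0.370146 × 100 = 34.5

34.5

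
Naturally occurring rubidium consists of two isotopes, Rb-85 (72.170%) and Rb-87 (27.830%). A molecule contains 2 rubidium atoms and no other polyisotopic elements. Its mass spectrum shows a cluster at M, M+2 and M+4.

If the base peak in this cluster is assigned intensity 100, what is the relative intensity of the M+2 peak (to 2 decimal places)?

Term probabilities: M 0.5209, M+2 0.4017, M+4 0.0775. Base peak = M.
P(M) = C(2,0) × 0.72170^2 × 0.27830^0 = 1 × 0.52085089 × 1.0000 = 0.520851 (base)
P(M+2) = C(2,1) × 0.72170^1 × 0.27830^1 = 2 × 0.7217 × 0.2783 = 0.401698
Relative intensity = 0.401698 / 0.520851 × 100 = 77.12

77.12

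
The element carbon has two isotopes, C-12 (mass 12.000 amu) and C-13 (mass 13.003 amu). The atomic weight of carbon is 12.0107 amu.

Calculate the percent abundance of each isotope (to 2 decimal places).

With x = fraction of C-12 (so C-13 is 1 − x):
12.000·x + 13.003·(1 − x) = 12.0107
(12.000 − 13.003)·x = 12.0107 − 13.003
x = -0.9923 / -1.003 = 0.98933 → 98.93% C-12, 1.07% C-13.

C-12: 98.93%, C-13: 1.07%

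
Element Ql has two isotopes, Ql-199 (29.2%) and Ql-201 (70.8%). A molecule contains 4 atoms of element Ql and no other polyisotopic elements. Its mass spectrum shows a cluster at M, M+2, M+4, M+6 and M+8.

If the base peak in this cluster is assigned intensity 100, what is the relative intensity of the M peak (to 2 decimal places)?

1.75

(0.292 + 0.708)^4 gives M 0.0073, M+2 0.0705, M+4 0.2564, M+6 0.4145, M+8 0.2513; the largest is M+6.
P(M+6) = C(4,3) × 0.292^1 × 0.708^3 = 4 × 0.2920 × 0.35489491 = 0.414517 (base)
P(M) = C(4,0) × 0.292^4 × 0.708^0 = 1 × 0.00726995 × 1.0000 = 0.007270
Relative intensity = 0.007270 / 0.414517 × 100 = 1.75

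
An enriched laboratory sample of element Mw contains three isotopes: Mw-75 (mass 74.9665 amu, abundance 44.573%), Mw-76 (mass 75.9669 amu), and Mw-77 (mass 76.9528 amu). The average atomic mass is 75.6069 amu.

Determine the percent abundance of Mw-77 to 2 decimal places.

Let x and y be the fractions of Mw-76 and Mw-77. Then x + y = 1 − 0.44573 = 0.55427 and 75.9669x + 76.9528y = 75.6069 − 0.44573×74.9665 = 42.192081955.
Substituting: 75.9669x + 76.9528(0.55427 − x) = 42.192081955
(75.9669 − 76.9528)x = -0.460546501  ⇒  x = 0.46713, y = 0.08714
Mw-76: 46.71%, Mw-77: 8.71%.

8.71%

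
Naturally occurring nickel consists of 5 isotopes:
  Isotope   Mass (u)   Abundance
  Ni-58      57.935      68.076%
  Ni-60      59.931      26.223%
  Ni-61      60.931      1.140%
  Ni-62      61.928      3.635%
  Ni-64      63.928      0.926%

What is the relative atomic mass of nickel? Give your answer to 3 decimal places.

58.693 u

Ar = Σ fᵢ·mᵢ = 0.68076 × 57.935 + 0.26223 × 59.931 + 0.01140 × 60.931 + 0.03635 × 61.928 + 0.00926 × 63.928
= 39.4398 + 15.7157 + 0.6946 + 2.2511 + 0.5920 = 58.6932 u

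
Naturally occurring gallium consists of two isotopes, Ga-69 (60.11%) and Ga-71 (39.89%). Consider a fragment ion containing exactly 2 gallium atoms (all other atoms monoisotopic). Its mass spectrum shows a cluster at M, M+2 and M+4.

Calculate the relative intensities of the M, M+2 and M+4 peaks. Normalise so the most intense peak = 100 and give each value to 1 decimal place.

Each Ga atom is independently Ga-69 (p = 0.6011) or Ga-71 (q = 0.3989); the cluster is the binomial expansion (p + q)^2.
P(M) = 0.6011^2 = 0.361321
P(M+2) = 2 × 0.6011^1 × 0.3989^1 = 0.479558
P(M+4) = 0.3989^2 = 0.159121
The M+2 peak is largest (0.479558); scaling to 100 gives 75.3 : 100.0 : 33.2.

75.3 : 100.0 : 33.2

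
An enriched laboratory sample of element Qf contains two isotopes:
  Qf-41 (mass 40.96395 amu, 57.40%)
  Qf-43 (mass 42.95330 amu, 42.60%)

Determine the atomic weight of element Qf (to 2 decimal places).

41.81 amu

The abundance-weighted mean is 0.5740 × 40.96395 + 0.4260 × 42.95330
= 23.513307 + 18.298106 = 41.811413 amu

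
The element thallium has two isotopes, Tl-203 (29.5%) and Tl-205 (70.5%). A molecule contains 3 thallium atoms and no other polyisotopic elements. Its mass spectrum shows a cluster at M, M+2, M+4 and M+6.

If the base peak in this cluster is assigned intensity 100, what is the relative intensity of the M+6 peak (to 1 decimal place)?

79.7

(0.295 + 0.705)^3 gives M 0.0257, M+2 0.1841, M+4 0.4399, M+6 0.3504; the largest is M+4.
P(M+4) = C(3,2) × 0.295^1 × 0.705^2 = 3 × 0.2950 × 0.497025 = 0.439867 (base)
P(M+6) = C(3,3) × 0.295^0 × 0.705^3 = 1 × 1.0000 × 0.35040263 = 0.350403
Relative intensity = 0.350403 / 0.439867 × 100 = 79.7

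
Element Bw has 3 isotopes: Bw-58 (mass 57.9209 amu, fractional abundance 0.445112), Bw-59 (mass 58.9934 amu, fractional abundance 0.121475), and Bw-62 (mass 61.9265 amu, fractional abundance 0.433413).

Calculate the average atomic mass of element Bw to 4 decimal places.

Average mass = Σ (abundance × isotope mass) = 0.445112 × 57.9209 + 0.121475 × 58.9934 + 0.433413 × 61.9265
= 25.78129 + 7.16622 + 26.83975 = 59.78726 amu

59.7873 amu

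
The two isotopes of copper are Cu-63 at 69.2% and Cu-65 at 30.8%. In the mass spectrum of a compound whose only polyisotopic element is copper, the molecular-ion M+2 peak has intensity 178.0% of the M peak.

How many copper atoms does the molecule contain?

4

The M+2/M ratio from n Cu atoms is n · q/p = n · 0.308/0.692.
n = 1.780 × 0.692/0.308 = 4.00 ≈ 4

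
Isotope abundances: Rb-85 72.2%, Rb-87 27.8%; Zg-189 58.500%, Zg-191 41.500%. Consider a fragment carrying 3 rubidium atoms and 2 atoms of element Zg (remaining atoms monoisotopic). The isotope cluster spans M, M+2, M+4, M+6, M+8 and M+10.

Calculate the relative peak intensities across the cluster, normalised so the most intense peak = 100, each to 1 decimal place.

38.7 : 99.5 : 100.0 : 49.1 : 11.8 : 1.1

Rubidium pattern (n=3): 0.37636705 : 0.43475086 : 0.16739714 : 0.02148495
Element Zg pattern (n=2): 0.342225 : 0.48555 : 0.172225
Convolve the two distributions (both contribute in 2-u steps):
  M: 0.37636705×0.342225 = 0.128802
  M+2: 0.37636705×0.48555 + 0.43475086×0.342225 = 0.331528
  M+4: 0.37636705×0.172225 + 0.43475086×0.48555 + 0.16739714×0.342225 = 0.333201
  M+6: 0.43475086×0.172225 + 0.16739714×0.48555 + 0.02148495×0.342225 = 0.163507
  M+8: 0.16739714×0.172225 + 0.02148495×0.48555 = 0.039262
  M+10: 0.02148495×0.172225 = 0.003700
Scale to base peak (0.333201) = 100: 38.7 : 99.5 : 100.0 : 49.1 : 11.8 : 1.1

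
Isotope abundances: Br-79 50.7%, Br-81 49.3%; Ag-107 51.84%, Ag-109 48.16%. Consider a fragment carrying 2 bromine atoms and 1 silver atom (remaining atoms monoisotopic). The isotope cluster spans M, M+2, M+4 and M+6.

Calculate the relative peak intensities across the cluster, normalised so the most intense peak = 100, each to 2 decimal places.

Bromine pattern (n=2): 0.257049 : 0.499902 : 0.243049
Silver pattern (n=1): 0.5184 : 0.4816
Convolve the two distributions (both contribute in 2-u steps):
  M: 0.257049×0.5184 = 0.133254
  M+2: 0.257049×0.4816 + 0.499902×0.5184 = 0.382944
  M+4: 0.499902×0.4816 + 0.243049×0.5184 = 0.366749
  M+6: 0.243049×0.4816 = 0.117052
Scale to base peak (0.382944) = 100: 34.80 : 100.00 : 95.77 : 30.57

34.80 : 100.00 : 95.77 : 30.57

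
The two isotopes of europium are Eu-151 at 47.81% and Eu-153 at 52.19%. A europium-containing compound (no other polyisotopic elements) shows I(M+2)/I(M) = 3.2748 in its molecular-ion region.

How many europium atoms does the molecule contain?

3

For n independent Eu atoms, I(M+2)/I(M) = n · (abundance Eu-153) / (abundance Eu-151) = n · 0.5219/0.4781.
n = 3.2748 × 0.4781/0.5219 = 3.00 ≈ 3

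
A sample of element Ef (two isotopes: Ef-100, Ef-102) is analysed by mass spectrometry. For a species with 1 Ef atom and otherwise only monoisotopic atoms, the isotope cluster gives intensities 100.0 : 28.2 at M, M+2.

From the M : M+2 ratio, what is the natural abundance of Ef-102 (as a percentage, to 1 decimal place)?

22.0%

Write p for the Ef-100 fraction. I(M+2)/I(M) = [C(1,1)·p^0·(1−p)] / p^1 = 1·(1−p)/p = 28.2/100.0 = 0.2820
(1−p)/p = 0.2820/1 = 0.2820  ⇒  p = 1/(1 + 0.2820) = 0.7800
Ef-100: 78.0%, Ef-102: 22.0%.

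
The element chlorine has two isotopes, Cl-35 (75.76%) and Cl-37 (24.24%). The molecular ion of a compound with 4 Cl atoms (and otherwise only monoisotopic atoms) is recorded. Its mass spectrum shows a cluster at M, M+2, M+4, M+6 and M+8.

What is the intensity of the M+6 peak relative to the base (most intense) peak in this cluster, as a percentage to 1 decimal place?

10.2%

(0.7576 + 0.2424)^4 gives M 0.3294, M+2 0.4216, M+4 0.2023, M+6 0.0432, M+8 0.0035; the largest is M+2.
P(M+2) = C(4,1) × 0.7576^3 × 0.2424^1 = 4 × 0.4348304 × 0.2424 = 0.421612 (base)
P(M+6) = C(4,3) × 0.7576^1 × 0.2424^3 = 4 × 0.7576 × 0.01424288 = 0.043162
Relative intensity = 0.043162 / 0.421612 × 100 = 10.2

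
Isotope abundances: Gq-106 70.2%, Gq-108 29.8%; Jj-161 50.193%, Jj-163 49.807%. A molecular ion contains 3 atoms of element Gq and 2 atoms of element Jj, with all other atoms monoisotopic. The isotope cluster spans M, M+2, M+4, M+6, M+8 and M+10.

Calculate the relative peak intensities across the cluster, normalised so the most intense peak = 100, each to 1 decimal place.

Element Gq pattern (n=3): 0.34594841 : 0.44056678 : 0.18702122 : 0.02646359
Element Jj pattern (n=2): 0.25193372 : 0.49999255 : 0.24807372
Convolve the two distributions (both contribute in 2-u steps):
  M: 0.34594841×0.25193372 = 0.087156
  M+2: 0.34594841×0.49999255 + 0.44056678×0.25193372 = 0.283965
  M+4: 0.34594841×0.24807372 + 0.44056678×0.49999255 + 0.18702122×0.25193372 = 0.353218
  M+6: 0.44056678×0.24807372 + 0.18702122×0.49999255 + 0.02646359×0.25193372 = 0.209469
  M+8: 0.18702122×0.24807372 + 0.02646359×0.49999255 = 0.059627
  M+10: 0.02646359×0.24807372 = 0.006565
Scale to base peak (0.353218) = 100: 24.7 : 80.4 : 100.0 : 59.3 : 16.9 : 1.9

24.7 : 80.4 : 100.0 : 59.3 : 16.9 : 1.9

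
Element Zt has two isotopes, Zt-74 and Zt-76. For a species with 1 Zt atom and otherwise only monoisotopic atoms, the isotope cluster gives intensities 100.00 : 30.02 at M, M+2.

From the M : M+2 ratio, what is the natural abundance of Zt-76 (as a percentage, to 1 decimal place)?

23.1%

If p is the fraction of Zt that is Zt-74, then I(M+2)/I(M) = [C(1,1)·p^0·(1−p)] / p^1 = 1·(1−p)/p = 30.02/100.00 = 0.3002
(1−p)/p = 0.3002/1 = 0.3002  ⇒  p = 1/(1 + 0.3002) = 0.7691
Zt-74: 76.9%, Zt-76: 23.1%.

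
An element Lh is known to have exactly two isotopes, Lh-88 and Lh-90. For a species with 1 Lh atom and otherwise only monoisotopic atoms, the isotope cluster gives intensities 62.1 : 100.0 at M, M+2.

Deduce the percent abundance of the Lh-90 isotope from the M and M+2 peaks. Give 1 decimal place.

If p is the fraction of Lh that is Lh-88, then I(M+2)/I(M) = [C(1,1)·p^0·(1−p)] / p^1 = 1·(1−p)/p = 100.0/62.1 = 1.6103
(1−p)/p = 1.6103/1 = 1.6103  ⇒  p = 1/(1 + 1.6103) = 0.3831
Lh-88: 38.3%, Lh-90: 61.7%.

61.7%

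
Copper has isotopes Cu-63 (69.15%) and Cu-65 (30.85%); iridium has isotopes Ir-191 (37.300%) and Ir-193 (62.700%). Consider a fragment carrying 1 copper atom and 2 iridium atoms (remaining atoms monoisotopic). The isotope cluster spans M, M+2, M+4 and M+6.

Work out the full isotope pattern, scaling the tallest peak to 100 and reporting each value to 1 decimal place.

23.1 : 88.0 : 100.0 : 29.1

Copper pattern (n=1): 0.6915 : 0.3085
Iridium pattern (n=2): 0.139129 : 0.467742 : 0.393129
Convolve the two distributions (both contribute in 2-u steps):
  M: 0.6915×0.139129 = 0.096208
  M+2: 0.6915×0.467742 + 0.3085×0.139129 = 0.366365
  M+4: 0.6915×0.393129 + 0.3085×0.467742 = 0.416147
  M+6: 0.3085×0.393129 = 0.121280
Scale to base peak (0.416147) = 100: 23.1 : 88.0 : 100.0 : 29.1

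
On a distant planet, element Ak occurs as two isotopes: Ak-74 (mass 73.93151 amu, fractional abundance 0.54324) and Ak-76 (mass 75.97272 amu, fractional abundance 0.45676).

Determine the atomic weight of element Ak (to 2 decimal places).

Ar = Σ fᵢ·mᵢ = 0.54324 × 73.93151 + 0.45676 × 75.97272
= 40.162553 + 34.701300 = 74.863853 amu

74.86 amu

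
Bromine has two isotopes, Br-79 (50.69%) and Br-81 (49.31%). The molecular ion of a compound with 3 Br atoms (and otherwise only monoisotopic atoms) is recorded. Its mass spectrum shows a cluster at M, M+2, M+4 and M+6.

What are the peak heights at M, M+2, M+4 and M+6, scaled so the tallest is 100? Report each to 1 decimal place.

34.3 : 100.0 : 97.3 : 31.5

Each Br atom is independently Br-79 (p = 0.5069) or Br-81 (q = 0.4931); the cluster is the binomial expansion (p + q)^3.
P(M) = 0.5069^3 = 0.130247
P(M+2) = 3 × 0.5069^2 × 0.4931^1 = 0.380103
P(M+4) = 3 × 0.5069^1 × 0.4931^2 = 0.369755
P(M+6) = 0.4931^3 = 0.119896
The M+2 peak is largest (0.380103); scaling to 100 gives 34.3 : 100.0 : 97.3 : 31.5.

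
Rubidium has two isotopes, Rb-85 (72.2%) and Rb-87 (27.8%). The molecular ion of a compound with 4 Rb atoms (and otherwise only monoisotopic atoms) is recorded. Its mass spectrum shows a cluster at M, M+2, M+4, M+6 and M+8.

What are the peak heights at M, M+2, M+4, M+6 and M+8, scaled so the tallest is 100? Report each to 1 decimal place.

Expanding (0.722 + 0.278)^4:
P(M) = 0.722^4 = 0.271737
P(M+2) = 4 × 0.722^3 × 0.278^1 = 0.418520
P(M+4) = 6 × 0.722^2 × 0.278^2 = 0.241721
P(M+6) = 4 × 0.722^1 × 0.278^3 = 0.062049
P(M+8) = 0.278^4 = 0.005973
The M+2 peak is largest (0.418520); scaling to 100 gives 64.9 : 100.0 : 57.8 : 14.8 : 1.4.

64.9 : 100.0 : 57.8 : 14.8 : 1.4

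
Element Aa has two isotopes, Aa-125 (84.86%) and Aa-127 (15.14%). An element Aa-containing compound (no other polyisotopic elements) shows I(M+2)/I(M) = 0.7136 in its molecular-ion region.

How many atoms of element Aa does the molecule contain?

The M+2/M ratio from n Aa atoms is n · q/p = n · 0.1514/0.8486.
n = 0.7136 × 0.8486/0.1514 = 4.00 ≈ 4

4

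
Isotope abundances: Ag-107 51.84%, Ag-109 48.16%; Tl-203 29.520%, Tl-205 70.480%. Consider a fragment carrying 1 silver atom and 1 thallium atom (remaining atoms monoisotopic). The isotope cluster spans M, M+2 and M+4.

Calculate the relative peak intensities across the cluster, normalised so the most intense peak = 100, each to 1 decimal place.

Silver pattern (n=1): 0.5184 : 0.4816
Thallium pattern (n=1): 0.2952 : 0.7048
Convolve the two distributions (both contribute in 2-u steps):
  M: 0.5184×0.2952 = 0.153032
  M+2: 0.5184×0.7048 + 0.4816×0.2952 = 0.507537
  M+4: 0.4816×0.7048 = 0.339432
Scale to base peak (0.507537) = 100: 30.2 : 100.0 : 66.9

30.2 : 100.0 : 66.9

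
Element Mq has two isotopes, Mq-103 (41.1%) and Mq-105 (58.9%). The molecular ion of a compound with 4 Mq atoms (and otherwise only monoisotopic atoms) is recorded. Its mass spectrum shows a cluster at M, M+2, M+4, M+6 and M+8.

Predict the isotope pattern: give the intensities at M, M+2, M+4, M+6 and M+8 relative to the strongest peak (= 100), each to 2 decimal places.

The 4 Mq atoms are independent, so intensities follow the terms of (0.411 + 0.589)^4.
P(M) = 0.411^4 = 0.028534
P(M+2) = 4 × 0.411^3 × 0.589^1 = 0.163569
P(M+4) = 6 × 0.411^2 × 0.589^2 = 0.351613
P(M+6) = 4 × 0.411^1 × 0.589^3 = 0.335929
P(M+8) = 0.589^4 = 0.120354
The M+4 peak is largest (0.351613); scaling to 100 gives 8.12 : 46.52 : 100.00 : 95.54 : 34.23.

8.12 : 46.52 : 100.00 : 95.54 : 34.23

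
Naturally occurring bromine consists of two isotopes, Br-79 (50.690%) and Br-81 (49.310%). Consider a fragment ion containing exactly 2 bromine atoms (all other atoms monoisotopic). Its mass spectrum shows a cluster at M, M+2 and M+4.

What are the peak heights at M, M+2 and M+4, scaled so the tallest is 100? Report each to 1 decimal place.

Each Br atom is independently Br-79 (p = 0.50690) or Br-81 (q = 0.49310); the cluster is the binomial expansion (p + q)^2.
P(M) = 0.50690^2 = 0.256948
P(M+2) = 2 × 0.50690^1 × 0.49310^1 = 0.499905
P(M+4) = 0.49310^2 = 0.243148
The M+2 peak is largest (0.499905); scaling to 100 gives 51.4 : 100.0 : 48.6.

51.4 : 100.0 : 48.6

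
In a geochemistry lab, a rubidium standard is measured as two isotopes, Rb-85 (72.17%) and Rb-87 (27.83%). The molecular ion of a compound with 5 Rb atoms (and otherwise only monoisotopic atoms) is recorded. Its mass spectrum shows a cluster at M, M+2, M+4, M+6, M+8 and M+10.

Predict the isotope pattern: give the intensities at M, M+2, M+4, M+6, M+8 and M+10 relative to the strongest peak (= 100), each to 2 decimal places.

Expanding (0.7217 + 0.2783)^5:
P(M) = 0.7217^5 = 0.195787
P(M+2) = 5 × 0.7217^4 × 0.2783^1 = 0.377494
P(M+4) = 10 × 0.7217^3 × 0.2783^2 = 0.291136
P(M+6) = 10 × 0.7217^2 × 0.2783^3 = 0.112267
P(M+8) = 5 × 0.7217^1 × 0.2783^4 = 0.021646
P(M+10) = 0.2783^5 = 0.001669
The M+2 peak is largest (0.377494); scaling to 100 gives 51.86 : 100.00 : 77.12 : 29.74 : 5.73 : 0.44.

51.86 : 100.00 : 77.12 : 29.74 : 5.73 : 0.44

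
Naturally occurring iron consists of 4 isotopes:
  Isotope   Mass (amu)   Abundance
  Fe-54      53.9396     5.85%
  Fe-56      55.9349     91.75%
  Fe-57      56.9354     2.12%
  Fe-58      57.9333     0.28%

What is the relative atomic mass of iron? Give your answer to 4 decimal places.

Weight each isotope mass by its fractional abundance: 0.0585 × 53.9396 + 0.9175 × 55.9349 + 0.0212 × 56.9354 + 0.0028 × 57.9333
= 3.15547 + 51.32027 + 1.20703 + 0.16221 = 55.84498 amu

55.8450 amu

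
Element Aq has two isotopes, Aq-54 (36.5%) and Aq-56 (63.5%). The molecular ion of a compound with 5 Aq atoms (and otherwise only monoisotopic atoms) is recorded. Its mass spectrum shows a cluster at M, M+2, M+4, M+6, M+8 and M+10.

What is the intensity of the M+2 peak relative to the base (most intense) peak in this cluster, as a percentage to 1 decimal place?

(0.365 + 0.635)^5 gives M 0.0065, M+2 0.0564, M+4 0.1961, M+6 0.3411, M+8 0.2967, M+10 0.1032; the largest is M+6.
P(M+6) = C(5,3) × 0.365^2 × 0.635^3 = 10 × 0.133225 × 0.25604788 = 0.341120 (base)
P(M+2) = C(5,1) × 0.365^4 × 0.635^1 = 5 × 0.0177489 × 0.6350 = 0.056353
Relative intensity = 0.056353 / 0.341120 × 100 = 16.5

16.5%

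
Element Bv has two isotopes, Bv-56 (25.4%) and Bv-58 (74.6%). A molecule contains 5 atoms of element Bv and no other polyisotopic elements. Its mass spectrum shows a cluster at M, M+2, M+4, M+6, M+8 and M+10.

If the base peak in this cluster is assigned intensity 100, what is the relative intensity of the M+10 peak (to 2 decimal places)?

58.74

Binomial terms of (0.254 + 0.746)^5: M 0.0011, M+2 0.0155, M+4 0.0912, M+6 0.2678, M+8 0.3933, M+10 0.2310 → M+8 is the base peak.
P(M+8) = C(5,4) × 0.254^1 × 0.746^4 = 5 × 0.2540 × 0.30971006 = 0.393332 (base)
P(M+10) = C(5,5) × 0.254^0 × 0.746^5 = 1 × 1.0000 × 0.2310437 = 0.231044
Relative intensity = 0.231044 / 0.393332 × 100 = 58.74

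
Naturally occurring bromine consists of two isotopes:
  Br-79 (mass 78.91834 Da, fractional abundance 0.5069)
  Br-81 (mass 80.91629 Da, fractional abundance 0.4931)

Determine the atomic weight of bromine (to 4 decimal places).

Weight each isotope mass by its fractional abundance: 0.5069 × 78.91834 + 0.4931 × 80.91629
= 40.003707 + 39.899823 = 79.903530 Da

79.9035 Da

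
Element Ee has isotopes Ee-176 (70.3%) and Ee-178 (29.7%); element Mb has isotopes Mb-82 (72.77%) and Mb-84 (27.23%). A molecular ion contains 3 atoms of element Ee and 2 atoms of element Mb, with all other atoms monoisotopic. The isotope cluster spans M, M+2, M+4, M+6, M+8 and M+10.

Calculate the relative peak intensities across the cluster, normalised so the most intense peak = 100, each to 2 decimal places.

49.61 : 100.00 : 80.56 : 32.42 : 6.52 : 0.52

Element Ee pattern (n=3): 0.34742893 : 0.44034022 : 0.18603278 : 0.02619807
Element Mb pattern (n=2): 0.52954729 : 0.39630542 : 0.07414729
Convolve the two distributions (both contribute in 2-u steps):
  M: 0.34742893×0.52954729 = 0.183980
  M+2: 0.34742893×0.39630542 + 0.44034022×0.52954729 = 0.370869
  M+4: 0.34742893×0.07414729 + 0.44034022×0.39630542 + 0.18603278×0.52954729 = 0.298783
  M+6: 0.44034022×0.07414729 + 0.18603278×0.39630542 + 0.02619807×0.52954729 = 0.120249
  M+8: 0.18603278×0.07414729 + 0.02619807×0.39630542 = 0.024176
  M+10: 0.02619807×0.07414729 = 0.001943
Scale to base peak (0.370869) = 100: 49.61 : 100.00 : 80.56 : 32.42 : 6.52 : 0.52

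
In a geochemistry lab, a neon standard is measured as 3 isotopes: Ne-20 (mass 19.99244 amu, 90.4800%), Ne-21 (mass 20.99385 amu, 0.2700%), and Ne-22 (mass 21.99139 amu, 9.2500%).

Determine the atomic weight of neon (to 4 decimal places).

Average mass = Σ (abundance × isotope mass) = 0.904800 × 19.99244 + 0.002700 × 20.99385 + 0.092500 × 21.99139
= 18.089160 + 0.056683 + 2.034204 = 20.180047 amu

20.1800 amu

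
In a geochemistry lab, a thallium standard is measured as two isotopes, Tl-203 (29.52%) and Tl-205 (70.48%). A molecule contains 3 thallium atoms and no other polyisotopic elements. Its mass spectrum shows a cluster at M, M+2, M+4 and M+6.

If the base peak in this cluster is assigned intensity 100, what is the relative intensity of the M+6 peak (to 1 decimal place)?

79.6

Binomial terms of (0.2952 + 0.7048)^3: M 0.0257, M+2 0.1843, M+4 0.4399, M+6 0.3501 → M+4 is the base peak.
P(M+4) = C(3,2) × 0.2952^1 × 0.7048^2 = 3 × 0.2952 × 0.49674304 = 0.439916 (base)
P(M+6) = C(3,3) × 0.2952^0 × 0.7048^3 = 1 × 1.0000 × 0.35010449 = 0.350104
Relative intensity = 0.350104 / 0.439916 × 100 = 79.6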